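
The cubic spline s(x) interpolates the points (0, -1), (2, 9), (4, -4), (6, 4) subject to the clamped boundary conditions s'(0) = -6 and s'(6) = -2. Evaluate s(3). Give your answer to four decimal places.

3.0833

Let σ_i = s''(x_i). Step sizes h_i = 2, 2, 2; slopes of the chords Δ_i = (y_(i+1) - y_i)/h_i = 5, -13/2, 4.
  2·σ_0 + 8·σ_1 + 2·σ_2 = 6(Δ_1 - Δ_0) = -69
  2·σ_1 + 8·σ_2 + 2·σ_3 = 6(Δ_2 - Δ_1) = 63
Clamped end conditions give two more equations: 2h_0·σ_0 + h_0·σ_1 = 6(Δ_0 - s'(0)) = 66 and h_2·σ_2 + 2h_2·σ_3 = 6(s'(6) - Δ_2) = -36.
Hence σ_0 = 787/30, σ_1 = -292/15, σ_2 = 257/15, σ_3 = -527/30.
On [2, 4], s(x) = 9 + 23/30·(x - 2) - 146/15·(x - 2)² + 61/20·(x - 2)³.
With (x - 2) = 1: s(3) = 37/12.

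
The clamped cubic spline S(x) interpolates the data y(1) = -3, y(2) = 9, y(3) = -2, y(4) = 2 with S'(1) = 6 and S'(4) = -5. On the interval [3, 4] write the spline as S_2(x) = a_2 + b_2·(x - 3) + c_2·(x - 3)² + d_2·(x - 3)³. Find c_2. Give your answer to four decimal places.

Write m_i for S''(x_i). With h_i = 1, 1, 1 and divided differences Δ_i = 12, -11, 4, the continuity of S' gives the tridiagonal system
  1·m_0 + 4·m_1 + 1·m_2 = 6(Δ_1 - Δ_0) = -138
  1·m_1 + 4·m_2 + 1·m_3 = 6(Δ_2 - Δ_1) = 90
Clamped end conditions give two more equations: 2h_0·m_0 + h_0·m_1 = 6(Δ_0 - S'(1)) = 36 and h_2·m_2 + 2h_2·m_3 = 6(S'(4) - Δ_2) = -54.
Hence m_0 = 712/15, m_1 = -884/15, m_2 = 754/15, m_3 = -782/15.
On [3, 4], with S_2(x) = a_2 + b_2·(x - 3) + c_2·(x - 3)² + d_2·(x - 3)³: c_2 = m_2/2 = 377/15, d_2 = (m_3 - m_2)/(6h_2) = -256/15, b_2 = Δ_2 - h_2(2m_2 + m_3)/6 = -61/15.

25.1333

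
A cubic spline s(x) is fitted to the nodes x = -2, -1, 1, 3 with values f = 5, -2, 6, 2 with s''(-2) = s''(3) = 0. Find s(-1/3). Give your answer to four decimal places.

Write M_i for s''(x_i). With h_i = 1, 2, 2 and divided differences Δ_i = -7, 4, -2, the continuity of s' gives the tridiagonal system
  1·M_0 + 6·M_1 + 2·M_2 = 6(Δ_1 - Δ_0) = 66
  2·M_1 + 8·M_2 + 2·M_3 = 6(Δ_2 - Δ_1) = -36
Natural end conditions: M_0 = M_3 = 0.
Solving: M_0 = 0, M_1 = 150/11, M_2 = -87/11, M_3 = 0.
On [-1, 1], s(x) = -2 - 27/11·(x + 1) + 75/11·(x + 1)² - 79/44·(x + 1)³.
With (x + 1) = 2/3: s(-1/3) = -338/297.

-1.1380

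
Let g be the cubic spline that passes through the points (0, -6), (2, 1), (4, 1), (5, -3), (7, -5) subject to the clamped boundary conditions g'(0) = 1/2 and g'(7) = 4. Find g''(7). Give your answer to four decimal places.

With σ_i denoting the second derivative at x_i, h_i = 2, 2, 1, 2, and Δ_i = (y_(i+1) − y_i)/h_i = 7/2, 0, -4, -1:
  2·σ_0 + 8·σ_1 + 2·σ_2 = 6(Δ_1 - Δ_0) = -21
  2·σ_1 + 6·σ_2 + 1·σ_3 = 6(Δ_2 - Δ_1) = -24
  1·σ_2 + 6·σ_3 + 2·σ_4 = 6(Δ_3 - Δ_2) = 18
Clamped end conditions give two more equations: 2h_0·σ_0 + h_0·σ_1 = 6(Δ_0 - g'(0)) = 18 and h_3·σ_3 + 2h_3·σ_4 = 6(g'(7) - Δ_3) = 30.
Solving the tridiagonal system: σ_0 = 757/122, σ_1 = -208/61, σ_2 = -187/61, σ_3 = 74/61, σ_4 = 841/122.

6.8934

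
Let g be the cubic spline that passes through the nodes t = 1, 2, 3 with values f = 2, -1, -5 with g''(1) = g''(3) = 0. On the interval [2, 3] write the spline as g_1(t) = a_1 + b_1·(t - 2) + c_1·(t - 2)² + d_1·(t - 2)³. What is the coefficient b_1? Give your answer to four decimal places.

Put m_i = g'' at the i-th knot. Here h = (1, 1) and Δ = (-3, -4), so the interior equations h_(i-1)·m_(i-1) + 2(h_(i-1)+h_i)·m_i + h_i·m_(i+1) = 6(Δ_i − Δ_(i-1)) read
  1·m_0 + 4·m_1 + 1·m_2 = 6(Δ_1 - Δ_0) = -6
Natural end conditions: m_0 = m_2 = 0.
Hence m_0 = 0, m_1 = -3/2, m_2 = 0.
On [2, 3], with g_1(t) = a_1 + b_1·(t - 2) + c_1·(t - 2)² + d_1·(t - 2)³: c_1 = m_1/2 = -3/4, d_1 = (m_2 - m_1)/(6h_1) = 1/4, b_1 = Δ_1 - h_1(2m_1 + m_2)/6 = -7/2.

-3.5000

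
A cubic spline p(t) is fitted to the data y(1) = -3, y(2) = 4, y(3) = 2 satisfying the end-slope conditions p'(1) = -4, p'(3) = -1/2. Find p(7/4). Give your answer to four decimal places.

With M_i denoting the second derivative at x_i, h_i = 1, 1, and Δ_i = (y_(i+1) − y_i)/h_i = 7, -2:
  1·M_0 + 4·M_1 + 1·M_2 = 6(Δ_1 - Δ_0) = -54
Clamped end conditions give two more equations: 2h_0·M_0 + h_0·M_1 = 6(Δ_0 - p'(1)) = 66 and h_1·M_1 + 2h_1·M_2 = 6(p'(3) - Δ_1) = 9.
Solving: M_0 = 193/4, M_1 = -61/2, M_2 = 79/4.
On [1, 2], p(t) = -3 - 4·(t - 1) + 193/8·(t - 1)² - 105/8·(t - 1)³.
With (t - 1) = 3/4: p(7/4) = 1041/512.

2.0332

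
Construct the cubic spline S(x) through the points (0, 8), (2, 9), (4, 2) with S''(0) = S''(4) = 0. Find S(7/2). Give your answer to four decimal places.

Put m_i = S'' at the i-th knot. Here h = (2, 2) and Δ = (1/2, -7/2), so the interior equations h_(i-1)·m_(i-1) + 2(h_(i-1)+h_i)·m_i + h_i·m_(i+1) = 6(Δ_i − Δ_(i-1)) read
  2·m_0 + 8·m_1 + 2·m_2 = 6(Δ_1 - Δ_0) = -24
Natural end conditions: m_0 = m_2 = 0.
Forward elimination and back-substitution give m_0 = 0, m_1 = -3, m_2 = 0.
On [2, 4], S(x) = 9 - 3/2·(x - 2) - 3/2·(x - 2)² + 1/4·(x - 2)³.
With (x - 2) = 3/2: S(7/2) = 135/32.

4.2188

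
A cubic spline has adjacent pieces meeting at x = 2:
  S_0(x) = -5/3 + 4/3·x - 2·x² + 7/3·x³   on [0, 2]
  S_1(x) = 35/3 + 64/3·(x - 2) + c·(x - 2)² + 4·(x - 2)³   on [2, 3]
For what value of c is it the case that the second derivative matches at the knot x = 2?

12

S_0''(x) = -4 + 14·x, so S_0''(2) = 24. On the right, S_1''(2) = 2c, so c = 12.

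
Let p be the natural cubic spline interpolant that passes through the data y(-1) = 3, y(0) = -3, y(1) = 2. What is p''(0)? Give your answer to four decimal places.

16.5000

Let σ_i = p''(x_i). Step sizes h_i = 1, 1; slopes of the chords Δ_i = (y_(i+1) - y_i)/h_i = -6, 5.
  1·σ_0 + 4·σ_1 + 1·σ_2 = 6(Δ_1 - Δ_0) = 66
Natural end conditions: σ_0 = σ_2 = 0.
Solving: σ_0 = 0, σ_1 = 33/2, σ_2 = 0.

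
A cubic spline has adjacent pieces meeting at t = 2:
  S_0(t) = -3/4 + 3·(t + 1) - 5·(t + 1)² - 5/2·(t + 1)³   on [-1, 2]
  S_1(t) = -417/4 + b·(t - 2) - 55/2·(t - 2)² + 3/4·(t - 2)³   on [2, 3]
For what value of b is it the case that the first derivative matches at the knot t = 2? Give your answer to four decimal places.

S_0'(t) = 3 - 10·(t + 1) - 15/2·(t + 1)², so S_0'(2) = -189/2. On the right, S_1'(2) = b, so b = -189/2.

-94.5000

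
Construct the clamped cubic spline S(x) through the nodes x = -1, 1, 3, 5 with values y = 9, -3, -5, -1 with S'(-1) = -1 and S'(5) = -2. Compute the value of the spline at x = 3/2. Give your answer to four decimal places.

With m_i denoting the second derivative at x_i, h_i = 2, 2, 2, and Δ_i = (y_(i+1) − y_i)/h_i = -6, -1, 2:
  2·m_0 + 8·m_1 + 2·m_2 = 6(Δ_1 - Δ_0) = 30
  2·m_1 + 8·m_2 + 2·m_3 = 6(Δ_2 - Δ_1) = 18
Clamped end conditions give two more equations: 2h_0·m_0 + h_0·m_1 = 6(Δ_0 - S'(-1)) = -30 and h_2·m_2 + 2h_2·m_3 = 6(S'(5) - Δ_2) = -24.
Hence m_0 = -31/3, m_1 = 17/3, m_2 = 8/3, m_3 = -22/3.
On [1, 3], S(x) = -3 - 17/3·(x - 1) + 17/6·(x - 1)² - 1/4·(x - 1)³.
With (x - 1) = 1/2: S(3/2) = -165/32.

-5.1563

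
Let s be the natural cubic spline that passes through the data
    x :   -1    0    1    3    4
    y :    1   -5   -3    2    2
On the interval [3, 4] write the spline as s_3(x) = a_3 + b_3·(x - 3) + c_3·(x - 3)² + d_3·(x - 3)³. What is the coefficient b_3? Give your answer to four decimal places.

0.7459

With M_i denoting the second derivative at x_i, h_i = 1, 1, 2, 1, and Δ_i = (y_(i+1) − y_i)/h_i = -6, 2, 5/2, 0:
  1·M_0 + 4·M_1 + 1·M_2 = 6(Δ_1 - Δ_0) = 48
  1·M_1 + 6·M_2 + 2·M_3 = 6(Δ_2 - Δ_1) = 3
  2·M_2 + 6·M_3 + 1·M_4 = 6(Δ_3 - Δ_2) = -15
Natural end conditions: M_0 = M_4 = 0.
Forward elimination and back-substitution give M_0 = 0, M_1 = 744/61, M_2 = -48/61, M_3 = -273/122, M_4 = 0.
On [3, 4], with s_3(x) = a_3 + b_3·(x - 3) + c_3·(x - 3)² + d_3·(x - 3)³: c_3 = M_3/2 = -273/244, d_3 = (M_4 - M_3)/(6h_3) = 91/244, b_3 = Δ_3 - h_3(2M_3 + M_4)/6 = 91/122.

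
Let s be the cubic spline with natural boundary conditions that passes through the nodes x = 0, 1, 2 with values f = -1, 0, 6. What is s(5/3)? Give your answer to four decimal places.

Write M_i for s''(x_i). With h_i = 1, 1 and divided differences Δ_i = 1, 6, the continuity of s' gives the tridiagonal system
  1·M_0 + 4·M_1 + 1·M_2 = 6(Δ_1 - Δ_0) = 30
Natural end conditions: M_0 = M_2 = 0.
Solving the tridiagonal system: M_0 = 0, M_1 = 15/2, M_2 = 0.
On [1, 2], s(x) = 0 + 7/2·(x - 1) + 15/4·(x - 1)² - 5/4·(x - 1)³.
With (x - 1) = 2/3: s(5/3) = 98/27.

3.6296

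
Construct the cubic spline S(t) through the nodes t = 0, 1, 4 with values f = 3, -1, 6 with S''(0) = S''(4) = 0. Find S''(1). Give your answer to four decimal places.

4.7500

Write σ_i for S''(x_i). With h_i = 1, 3 and divided differences Δ_i = -4, 7/3, the continuity of S' gives the tridiagonal system
  1·σ_0 + 8·σ_1 + 3·σ_2 = 6(Δ_1 - Δ_0) = 38
Natural end conditions: σ_0 = σ_2 = 0.
Solving the tridiagonal system: σ_0 = 0, σ_1 = 19/4, σ_2 = 0.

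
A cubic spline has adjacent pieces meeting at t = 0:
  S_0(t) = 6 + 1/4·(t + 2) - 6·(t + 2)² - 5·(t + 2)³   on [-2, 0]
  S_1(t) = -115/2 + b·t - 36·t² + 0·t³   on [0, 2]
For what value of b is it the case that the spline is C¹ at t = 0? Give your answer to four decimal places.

-83.7500

S_0'(t) = 1/4 - 12·(t + 2) - 15·(t + 2)², so S_0'(0) = -335/4. On the right, S_1'(0) = b, so b = -335/4.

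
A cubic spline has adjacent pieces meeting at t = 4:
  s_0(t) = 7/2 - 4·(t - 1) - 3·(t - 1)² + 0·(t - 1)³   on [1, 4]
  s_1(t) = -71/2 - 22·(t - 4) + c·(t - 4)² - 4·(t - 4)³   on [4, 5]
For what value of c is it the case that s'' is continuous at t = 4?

-3

s_0''(t) = -6 + 0·(t - 1), so s_0''(4) = -6. On the right, s_1''(4) = 2c, so c = -3.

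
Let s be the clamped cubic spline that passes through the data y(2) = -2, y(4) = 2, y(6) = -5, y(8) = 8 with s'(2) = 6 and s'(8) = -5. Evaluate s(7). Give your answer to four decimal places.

Let M_i = s''(x_i). Step sizes h_i = 2, 2, 2; slopes of the chords Δ_i = (y_(i+1) - y_i)/h_i = 2, -7/2, 13/2.
  2·M_0 + 8·M_1 + 2·M_2 = 6(Δ_1 - Δ_0) = -33
  2·M_1 + 8·M_2 + 2·M_3 = 6(Δ_2 - Δ_1) = 60
Clamped end conditions give two more equations: 2h_0·M_0 + h_0·M_1 = 6(Δ_0 - s'(2)) = -24 and h_2·M_2 + 2h_2·M_3 = 6(s'(8) - Δ_2) = -69.
Forward elimination and back-substitution give M_0 = -34/15, M_1 = -112/15, M_2 = 469/30, M_3 = -376/15.
On [6, 8], s(t) = -5 + 133/30·(t - 6) + 469/60·(t - 6)² - 407/120·(t - 6)³.
With (t - 6) = 1: s(7) = 463/120.

3.8583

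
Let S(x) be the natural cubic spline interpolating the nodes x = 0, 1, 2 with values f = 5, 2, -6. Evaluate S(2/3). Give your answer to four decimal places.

Let M_i = S''(x_i). Step sizes h_i = 1, 1; slopes of the chords Δ_i = (y_(i+1) - y_i)/h_i = -3, -8.
  1·M_0 + 4·M_1 + 1·M_2 = 6(Δ_1 - Δ_0) = -30
Natural end conditions: M_0 = M_2 = 0.
Solving the tridiagonal system: M_0 = 0, M_1 = -15/2, M_2 = 0.
On [0, 1], S(x) = 5 - 7/4·x + 0·x² - 5/4·x³.
With x = 2/3: S(2/3) = 187/54.

3.4630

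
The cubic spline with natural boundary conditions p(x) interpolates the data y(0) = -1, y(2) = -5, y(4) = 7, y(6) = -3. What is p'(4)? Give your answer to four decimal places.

With M_i denoting the second derivative at x_i, h_i = 2, 2, 2, and Δ_i = (y_(i+1) − y_i)/h_i = -2, 6, -5:
  2·M_0 + 8·M_1 + 2·M_2 = 6(Δ_1 - Δ_0) = 48
  2·M_1 + 8·M_2 + 2·M_3 = 6(Δ_2 - Δ_1) = -66
Natural end conditions: M_0 = M_3 = 0.
Solving: M_0 = 0, M_1 = 43/5, M_2 = -52/5, M_3 = 0.
On [4, 6], p'(x) = b_2 + 2c_2·(x - 4) + 3d_2·(x - 4)² with b_2 = Δ_2 - h_2(2M_2 + M_3)/6 = 29/15, c_2 = M_2/2 = -26/5, d_2 = (M_3 - M_2)/(6h_2) = 13/15. So p'(4) = 29/15.

1.9333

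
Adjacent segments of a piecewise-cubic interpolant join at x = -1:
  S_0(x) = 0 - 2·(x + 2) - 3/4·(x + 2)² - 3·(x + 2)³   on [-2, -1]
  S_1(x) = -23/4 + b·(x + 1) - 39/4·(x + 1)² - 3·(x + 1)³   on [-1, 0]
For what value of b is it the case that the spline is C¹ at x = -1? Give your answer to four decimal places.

-12.5000

S_0'(x) = -2 - 3/2·(x + 2) - 9·(x + 2)², so S_0'(-1) = -25/2. On the right, S_1'(-1) = b, so b = -25/2.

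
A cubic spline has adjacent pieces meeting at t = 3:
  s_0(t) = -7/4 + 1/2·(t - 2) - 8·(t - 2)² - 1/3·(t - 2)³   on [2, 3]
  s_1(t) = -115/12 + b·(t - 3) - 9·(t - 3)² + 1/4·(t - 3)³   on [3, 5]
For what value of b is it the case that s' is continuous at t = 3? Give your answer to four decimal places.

-16.5000

s_0'(t) = 1/2 - 16·(t - 2) - 1·(t - 2)², so s_0'(3) = -33/2. On the right, s_1'(3) = b, so b = -33/2.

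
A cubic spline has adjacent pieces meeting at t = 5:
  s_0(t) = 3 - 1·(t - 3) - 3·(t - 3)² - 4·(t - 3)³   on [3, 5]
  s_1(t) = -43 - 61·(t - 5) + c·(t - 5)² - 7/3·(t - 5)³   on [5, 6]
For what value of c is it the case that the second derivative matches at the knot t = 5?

s_0''(t) = -6 - 24·(t - 3), so s_0''(5) = -54. On the right, s_1''(5) = 2c, so c = -27.

-27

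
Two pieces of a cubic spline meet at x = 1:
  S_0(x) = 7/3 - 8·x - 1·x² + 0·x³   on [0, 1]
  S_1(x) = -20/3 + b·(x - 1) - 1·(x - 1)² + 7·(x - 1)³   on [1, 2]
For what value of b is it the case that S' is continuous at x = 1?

-10

S_0'(x) = -8 - 2·x + 0·x², so S_0'(1) = -10. On the right, S_1'(1) = b, so b = -10.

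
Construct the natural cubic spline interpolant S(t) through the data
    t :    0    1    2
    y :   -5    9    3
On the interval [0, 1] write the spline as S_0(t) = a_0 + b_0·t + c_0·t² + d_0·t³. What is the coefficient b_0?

Let m_i = S''(x_i). Step sizes h_i = 1, 1; slopes of the chords Δ_i = (y_(i+1) - y_i)/h_i = 14, -6.
  1·m_0 + 4·m_1 + 1·m_2 = 6(Δ_1 - Δ_0) = -120
Natural end conditions: m_0 = m_2 = 0.
Solving: m_0 = 0, m_1 = -30, m_2 = 0.
On [0, 1], with S_0(t) = a_0 + b_0·t + c_0·t² + d_0·t³: c_0 = m_0/2 = 0, d_0 = (m_1 - m_0)/(6h_0) = -5, b_0 = Δ_0 - h_0(2m_0 + m_1)/6 = 19.

19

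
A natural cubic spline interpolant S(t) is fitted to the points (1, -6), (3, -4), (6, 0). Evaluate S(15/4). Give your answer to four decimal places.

Put m_i = S'' at the i-th knot. Here h = (2, 3) and Δ = (1, 4/3), so the interior equations h_(i-1)·m_(i-1) + 2(h_(i-1)+h_i)·m_i + h_i·m_(i+1) = 6(Δ_i − Δ_(i-1)) read
  2·m_0 + 10·m_1 + 3·m_2 = 6(Δ_1 - Δ_0) = 2
Natural end conditions: m_0 = m_2 = 0.
Solving: m_0 = 0, m_1 = 1/5, m_2 = 0.
On [3, 6], S(t) = -4 + 17/15·(t - 3) + 1/10·(t - 3)² - 1/90·(t - 3)³.
With (t - 3) = 3/4: S(15/4) = -1983/640.

-3.0984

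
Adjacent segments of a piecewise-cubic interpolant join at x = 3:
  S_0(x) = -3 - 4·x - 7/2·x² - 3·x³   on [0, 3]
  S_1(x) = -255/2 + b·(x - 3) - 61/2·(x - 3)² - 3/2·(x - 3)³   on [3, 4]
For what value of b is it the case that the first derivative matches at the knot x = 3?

-106

S_0'(x) = -4 - 7·x - 9·x², so S_0'(3) = -106. On the right, S_1'(3) = b, so b = -106.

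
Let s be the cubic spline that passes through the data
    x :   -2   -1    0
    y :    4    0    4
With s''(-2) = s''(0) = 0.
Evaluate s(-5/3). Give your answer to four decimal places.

Let M_i = s''(x_i). Step sizes h_i = 1, 1; slopes of the chords Δ_i = (y_(i+1) - y_i)/h_i = -4, 4.
  1·M_0 + 4·M_1 + 1·M_2 = 6(Δ_1 - Δ_0) = 48
Natural end conditions: M_0 = M_2 = 0.
Solving: M_0 = 0, M_1 = 12, M_2 = 0.
On [-2, -1], s(x) = 4 - 6·(x + 2) + 0·(x + 2)² + 2·(x + 2)³.
With (x + 2) = 1/3: s(-5/3) = 56/27.

2.0741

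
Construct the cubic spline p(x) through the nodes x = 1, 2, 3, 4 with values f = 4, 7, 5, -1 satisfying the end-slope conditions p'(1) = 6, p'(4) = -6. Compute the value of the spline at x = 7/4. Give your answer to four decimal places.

Write M_i for p''(x_i). With h_i = 1, 1, 1 and divided differences Δ_i = 3, -2, -6, the continuity of p' gives the tridiagonal system
  1·M_0 + 4·M_1 + 1·M_2 = 6(Δ_1 - Δ_0) = -30
  1·M_1 + 4·M_2 + 1·M_3 = 6(Δ_2 - Δ_1) = -24
Clamped end conditions give two more equations: 2h_0·M_0 + h_0·M_1 = 6(Δ_0 - p'(1)) = -18 and h_2·M_2 + 2h_2·M_3 = 6(p'(4) - Δ_2) = 0.
Forward elimination and back-substitution give M_0 = -34/5, M_1 = -22/5, M_2 = -28/5, M_3 = 14/5.
On [1, 2], p(x) = 4 + 6·(x - 1) - 17/5·(x - 1)² + 2/5·(x - 1)³.
With (x - 1) = 3/4: p(7/4) = 1081/160.

6.7563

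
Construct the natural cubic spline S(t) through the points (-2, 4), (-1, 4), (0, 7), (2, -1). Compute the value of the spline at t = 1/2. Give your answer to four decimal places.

6.7690

Let m_i = S''(x_i). Step sizes h_i = 1, 1, 2; slopes of the chords Δ_i = (y_(i+1) - y_i)/h_i = 0, 3, -4.
  1·m_0 + 4·m_1 + 1·m_2 = 6(Δ_1 - Δ_0) = 18
  1·m_1 + 6·m_2 + 2·m_3 = 6(Δ_2 - Δ_1) = -42
Natural end conditions: m_0 = m_3 = 0.
Solving: m_0 = 0, m_1 = 150/23, m_2 = -186/23, m_3 = 0.
On [0, 2], S(t) = 7 + 32/23·t - 93/23·t² + 31/46·t³.
With t = 1/2: S(1/2) = 2491/368.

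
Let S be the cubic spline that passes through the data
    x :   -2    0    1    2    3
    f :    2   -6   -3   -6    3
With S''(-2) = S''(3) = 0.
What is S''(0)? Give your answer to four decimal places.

9.8372

Put M_i = S'' at the i-th knot. Here h = (2, 1, 1, 1) and Δ = (-4, 3, -3, 9), so the interior equations h_(i-1)·M_(i-1) + 2(h_(i-1)+h_i)·M_i + h_i·M_(i+1) = 6(Δ_i − Δ_(i-1)) read
  2·M_0 + 6·M_1 + 1·M_2 = 6(Δ_1 - Δ_0) = 42
  1·M_1 + 4·M_2 + 1·M_3 = 6(Δ_2 - Δ_1) = -36
  1·M_2 + 4·M_3 + 1·M_4 = 6(Δ_3 - Δ_2) = 72
Natural end conditions: M_0 = M_4 = 0.
Forward elimination and back-substitution give M_0 = 0, M_1 = 423/43, M_2 = -732/43, M_3 = 957/43, M_4 = 0.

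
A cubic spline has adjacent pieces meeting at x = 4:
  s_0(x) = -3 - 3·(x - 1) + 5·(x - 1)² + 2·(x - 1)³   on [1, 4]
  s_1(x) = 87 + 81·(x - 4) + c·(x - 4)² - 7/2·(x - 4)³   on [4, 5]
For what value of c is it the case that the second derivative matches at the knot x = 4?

s_0''(x) = 10 + 12·(x - 1), so s_0''(4) = 46. On the right, s_1''(4) = 2c, so c = 23.

23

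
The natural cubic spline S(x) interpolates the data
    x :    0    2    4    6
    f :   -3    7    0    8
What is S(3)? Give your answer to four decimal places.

Let m_i = S''(x_i). Step sizes h_i = 2, 2, 2; slopes of the chords Δ_i = (y_(i+1) - y_i)/h_i = 5, -7/2, 4.
  2·m_0 + 8·m_1 + 2·m_2 = 6(Δ_1 - Δ_0) = -51
  2·m_1 + 8·m_2 + 2·m_3 = 6(Δ_2 - Δ_1) = 45
Natural end conditions: m_0 = m_3 = 0.
Hence m_0 = 0, m_1 = -83/10, m_2 = 77/10, m_3 = 0.
On [2, 4], S(x) = 7 - 8/15·(x - 2) - 83/20·(x - 2)² + 4/3·(x - 2)³.
With (x - 2) = 1: S(3) = 73/20.

3.6500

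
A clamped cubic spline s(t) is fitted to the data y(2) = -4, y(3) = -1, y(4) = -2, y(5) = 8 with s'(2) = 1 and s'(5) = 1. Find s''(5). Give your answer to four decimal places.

-42.8000

Let σ_i = s''(x_i). Step sizes h_i = 1, 1, 1; slopes of the chords Δ_i = (y_(i+1) - y_i)/h_i = 3, -1, 10.
  1·σ_0 + 4·σ_1 + 1·σ_2 = 6(Δ_1 - Δ_0) = -24
  1·σ_1 + 4·σ_2 + 1·σ_3 = 6(Δ_2 - Δ_1) = 66
Clamped end conditions give two more equations: 2h_0·σ_0 + h_0·σ_1 = 6(Δ_0 - s'(2)) = 12 and h_2·σ_2 + 2h_2·σ_3 = 6(s'(5) - Δ_2) = -54.
Hence σ_0 = 74/5, σ_1 = -88/5, σ_2 = 158/5, σ_3 = -214/5.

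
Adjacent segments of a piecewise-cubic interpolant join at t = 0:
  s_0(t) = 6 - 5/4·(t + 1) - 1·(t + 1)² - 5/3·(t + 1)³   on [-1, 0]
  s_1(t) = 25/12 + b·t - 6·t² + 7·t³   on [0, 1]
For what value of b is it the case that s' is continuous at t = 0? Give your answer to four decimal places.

s_0'(t) = -5/4 - 2·(t + 1) - 5·(t + 1)², so s_0'(0) = -33/4. On the right, s_1'(0) = b, so b = -33/4.

-8.2500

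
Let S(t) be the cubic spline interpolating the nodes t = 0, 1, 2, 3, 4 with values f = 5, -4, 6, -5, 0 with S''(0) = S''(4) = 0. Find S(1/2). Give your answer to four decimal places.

-2.0781

Write m_i for S''(x_i). With h_i = 1, 1, 1, 1 and divided differences Δ_i = -9, 10, -11, 5, the continuity of S' gives the tridiagonal system
  1·m_0 + 4·m_1 + 1·m_2 = 6(Δ_1 - Δ_0) = 114
  1·m_1 + 4·m_2 + 1·m_3 = 6(Δ_2 - Δ_1) = -126
  1·m_2 + 4·m_3 + 1·m_4 = 6(Δ_3 - Δ_2) = 96
Natural end conditions: m_0 = m_4 = 0.
Forward elimination and back-substitution give m_0 = 0, m_1 = 165/4, m_2 = -51, m_3 = 147/4, m_4 = 0.
On [0, 1], S(t) = 5 - 127/8·t + 0·t² + 55/8·t³.
With t = 1/2: S(1/2) = -133/64.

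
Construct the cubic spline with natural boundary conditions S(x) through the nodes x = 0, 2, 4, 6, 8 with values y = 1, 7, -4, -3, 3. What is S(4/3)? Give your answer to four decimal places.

Let M_i = S''(x_i). Step sizes h_i = 2, 2, 2, 2; slopes of the chords Δ_i = (y_(i+1) - y_i)/h_i = 3, -11/2, 1/2, 3.
  2·M_0 + 8·M_1 + 2·M_2 = 6(Δ_1 - Δ_0) = -51
  2·M_1 + 8·M_2 + 2·M_3 = 6(Δ_2 - Δ_1) = 36
  2·M_2 + 8·M_3 + 2·M_4 = 6(Δ_3 - Δ_2) = 15
Natural end conditions: M_0 = M_4 = 0.
Solving: M_0 = 0, M_1 = -447/56, M_2 = 45/7, M_3 = 15/56, M_4 = 0.
On [0, 2], S(x) = 1 + 317/56·x + 0·x² - 149/224·x³.
With x = 4/3: S(4/3) = 2635/378.

6.9709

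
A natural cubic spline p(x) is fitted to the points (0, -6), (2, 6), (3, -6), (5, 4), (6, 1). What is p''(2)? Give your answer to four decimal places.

-22.3871

Put m_i = p'' at the i-th knot. Here h = (2, 1, 2, 1) and Δ = (6, -12, 5, -3), so the interior equations h_(i-1)·m_(i-1) + 2(h_(i-1)+h_i)·m_i + h_i·m_(i+1) = 6(Δ_i − Δ_(i-1)) read
  2·m_0 + 6·m_1 + 1·m_2 = 6(Δ_1 - Δ_0) = -108
  1·m_1 + 6·m_2 + 2·m_3 = 6(Δ_2 - Δ_1) = 102
  2·m_2 + 6·m_3 + 1·m_4 = 6(Δ_3 - Δ_2) = -48
Natural end conditions: m_0 = m_4 = 0.
Hence m_0 = 0, m_1 = -694/31, m_2 = 816/31, m_3 = -520/31, m_4 = 0.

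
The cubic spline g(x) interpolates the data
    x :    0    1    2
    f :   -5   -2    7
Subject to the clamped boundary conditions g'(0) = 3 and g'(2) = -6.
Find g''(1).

27

Put m_i = g'' at the i-th knot. Here h = (1, 1) and Δ = (3, 9), so the interior equations h_(i-1)·m_(i-1) + 2(h_(i-1)+h_i)·m_i + h_i·m_(i+1) = 6(Δ_i − Δ_(i-1)) read
  1·m_0 + 4·m_1 + 1·m_2 = 6(Δ_1 - Δ_0) = 36
Clamped end conditions give two more equations: 2h_0·m_0 + h_0·m_1 = 6(Δ_0 - g'(0)) = 0 and h_1·m_1 + 2h_1·m_2 = 6(g'(2) - Δ_1) = -90.
Solving the tridiagonal system: m_0 = -27/2, m_1 = 27, m_2 = -117/2.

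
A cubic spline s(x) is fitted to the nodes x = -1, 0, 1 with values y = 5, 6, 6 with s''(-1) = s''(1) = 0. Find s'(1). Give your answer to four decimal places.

With M_i denoting the second derivative at x_i, h_i = 1, 1, and Δ_i = (y_(i+1) − y_i)/h_i = 1, 0:
  1·M_0 + 4·M_1 + 1·M_2 = 6(Δ_1 - Δ_0) = -6
Natural end conditions: M_0 = M_2 = 0.
Hence M_0 = 0, M_1 = -3/2, M_2 = 0.
On [0, 1], s'(x) = b_1 + 2c_1·x + 3d_1·x² with b_1 = Δ_1 - h_1(2M_1 + M_2)/6 = 1/2, c_1 = M_1/2 = -3/4, d_1 = (M_2 - M_1)/(6h_1) = 1/4. So s'(1) = -1/4.

-0.2500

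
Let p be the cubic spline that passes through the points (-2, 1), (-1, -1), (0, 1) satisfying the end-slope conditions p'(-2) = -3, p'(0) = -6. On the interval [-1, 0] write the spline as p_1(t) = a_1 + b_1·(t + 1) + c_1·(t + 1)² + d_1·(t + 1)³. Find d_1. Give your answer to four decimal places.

With M_i denoting the second derivative at x_i, h_i = 1, 1, and Δ_i = (y_(i+1) − y_i)/h_i = -2, 2:
  1·M_0 + 4·M_1 + 1·M_2 = 6(Δ_1 - Δ_0) = 24
Clamped end conditions give two more equations: 2h_0·M_0 + h_0·M_1 = 6(Δ_0 - p'(-2)) = 6 and h_1·M_1 + 2h_1·M_2 = 6(p'(0) - Δ_1) = -48.
Solving the tridiagonal system: M_0 = -9/2, M_1 = 15, M_2 = -63/2.
On [-1, 0], with p_1(t) = a_1 + b_1·(t + 1) + c_1·(t + 1)² + d_1·(t + 1)³: c_1 = M_1/2 = 15/2, d_1 = (M_2 - M_1)/(6h_1) = -31/4, b_1 = Δ_1 - h_1(2M_1 + M_2)/6 = 9/4.

-7.7500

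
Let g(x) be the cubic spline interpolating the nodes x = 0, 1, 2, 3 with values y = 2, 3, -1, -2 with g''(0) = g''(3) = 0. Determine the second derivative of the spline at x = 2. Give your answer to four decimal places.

6.8000

With m_i denoting the second derivative at x_i, h_i = 1, 1, 1, and Δ_i = (y_(i+1) − y_i)/h_i = 1, -4, -1:
  1·m_0 + 4·m_1 + 1·m_2 = 6(Δ_1 - Δ_0) = -30
  1·m_1 + 4·m_2 + 1·m_3 = 6(Δ_2 - Δ_1) = 18
Natural end conditions: m_0 = m_3 = 0.
Hence m_0 = 0, m_1 = -46/5, m_2 = 34/5, m_3 = 0.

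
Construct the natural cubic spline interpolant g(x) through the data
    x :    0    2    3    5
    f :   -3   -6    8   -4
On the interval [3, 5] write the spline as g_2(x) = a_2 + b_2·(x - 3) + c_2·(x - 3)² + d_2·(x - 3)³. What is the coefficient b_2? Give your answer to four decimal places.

9.4857

With m_i denoting the second derivative at x_i, h_i = 2, 1, 2, and Δ_i = (y_(i+1) − y_i)/h_i = -3/2, 14, -6:
  2·m_0 + 6·m_1 + 1·m_2 = 6(Δ_1 - Δ_0) = 93
  1·m_1 + 6·m_2 + 2·m_3 = 6(Δ_2 - Δ_1) = -120
Natural end conditions: m_0 = m_3 = 0.
Solving: m_0 = 0, m_1 = 678/35, m_2 = -813/35, m_3 = 0.
On [3, 5], with g_2(x) = a_2 + b_2·(x - 3) + c_2·(x - 3)² + d_2·(x - 3)³: c_2 = m_2/2 = -813/70, d_2 = (m_3 - m_2)/(6h_2) = 271/140, b_2 = Δ_2 - h_2(2m_2 + m_3)/6 = 332/35.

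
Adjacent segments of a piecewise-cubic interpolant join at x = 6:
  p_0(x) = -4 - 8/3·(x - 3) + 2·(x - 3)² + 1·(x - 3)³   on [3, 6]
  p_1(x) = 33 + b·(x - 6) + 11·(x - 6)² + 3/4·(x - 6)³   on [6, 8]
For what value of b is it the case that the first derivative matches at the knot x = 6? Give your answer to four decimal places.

p_0'(x) = -8/3 + 4·(x - 3) + 3·(x - 3)², so p_0'(6) = 109/3. On the right, p_1'(6) = b, so b = 109/3.

36.3333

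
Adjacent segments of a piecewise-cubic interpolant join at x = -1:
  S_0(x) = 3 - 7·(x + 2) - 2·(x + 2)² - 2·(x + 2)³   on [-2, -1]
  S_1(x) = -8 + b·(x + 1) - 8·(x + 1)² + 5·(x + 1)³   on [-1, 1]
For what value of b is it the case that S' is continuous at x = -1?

S_0'(x) = -7 - 4·(x + 2) - 6·(x + 2)², so S_0'(-1) = -17. On the right, S_1'(-1) = b, so b = -17.

-17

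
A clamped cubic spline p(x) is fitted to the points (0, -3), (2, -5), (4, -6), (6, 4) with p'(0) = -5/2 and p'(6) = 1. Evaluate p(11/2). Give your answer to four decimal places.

With m_i denoting the second derivative at x_i, h_i = 2, 2, 2, and Δ_i = (y_(i+1) − y_i)/h_i = -1, -1/2, 5:
  2·m_0 + 8·m_1 + 2·m_2 = 6(Δ_1 - Δ_0) = 3
  2·m_1 + 8·m_2 + 2·m_3 = 6(Δ_2 - Δ_1) = 33
Clamped end conditions give two more equations: 2h_0·m_0 + h_0·m_1 = 6(Δ_0 - p'(0)) = 9 and h_2·m_2 + 2h_2·m_3 = 6(p'(6) - Δ_2) = -24.
Solving: m_0 = 101/30, m_1 = -67/30, m_2 = 106/15, m_3 = -143/15.
On [4, 6], p(x) = -6 + 52/15·(x - 4) + 53/15·(x - 4)² - 83/60·(x - 4)³.
With (x - 4) = 3/2: p(11/2) = 397/160.

2.4813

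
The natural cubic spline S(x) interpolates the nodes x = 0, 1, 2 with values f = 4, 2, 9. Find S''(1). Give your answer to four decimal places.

Let m_i = S''(x_i). Step sizes h_i = 1, 1; slopes of the chords Δ_i = (y_(i+1) - y_i)/h_i = -2, 7.
  1·m_0 + 4·m_1 + 1·m_2 = 6(Δ_1 - Δ_0) = 54
Natural end conditions: m_0 = m_2 = 0.
Hence m_0 = 0, m_1 = 27/2, m_2 = 0.

13.5000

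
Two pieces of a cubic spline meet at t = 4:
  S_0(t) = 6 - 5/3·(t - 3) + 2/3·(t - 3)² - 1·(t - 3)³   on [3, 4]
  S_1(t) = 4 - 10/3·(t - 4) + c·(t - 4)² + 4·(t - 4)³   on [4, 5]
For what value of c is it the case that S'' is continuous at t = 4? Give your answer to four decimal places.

-2.3333

S_0''(t) = 4/3 - 6·(t - 3), so S_0''(4) = -14/3. On the right, S_1''(4) = 2c, so c = -7/3.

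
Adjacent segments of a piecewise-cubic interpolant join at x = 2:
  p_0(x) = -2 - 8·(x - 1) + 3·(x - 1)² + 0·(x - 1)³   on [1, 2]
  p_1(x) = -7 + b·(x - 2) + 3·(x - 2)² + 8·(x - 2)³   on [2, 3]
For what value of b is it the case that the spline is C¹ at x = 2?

p_0'(x) = -8 + 6·(x - 1) + 0·(x - 1)², so p_0'(2) = -2. On the right, p_1'(2) = b, so b = -2.

-2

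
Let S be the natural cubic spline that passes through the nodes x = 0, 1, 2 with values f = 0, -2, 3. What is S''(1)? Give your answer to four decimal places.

10.5000

Let M_i = S''(x_i). Step sizes h_i = 1, 1; slopes of the chords Δ_i = (y_(i+1) - y_i)/h_i = -2, 5.
  1·M_0 + 4·M_1 + 1·M_2 = 6(Δ_1 - Δ_0) = 42
Natural end conditions: M_0 = M_2 = 0.
Solving the tridiagonal system: M_0 = 0, M_1 = 21/2, M_2 = 0.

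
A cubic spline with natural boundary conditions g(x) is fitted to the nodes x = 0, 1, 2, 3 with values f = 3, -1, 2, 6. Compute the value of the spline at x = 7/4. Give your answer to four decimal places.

Put m_i = g'' at the i-th knot. Here h = (1, 1, 1) and Δ = (-4, 3, 4), so the interior equations h_(i-1)·m_(i-1) + 2(h_(i-1)+h_i)·m_i + h_i·m_(i+1) = 6(Δ_i − Δ_(i-1)) read
  1·m_0 + 4·m_1 + 1·m_2 = 6(Δ_1 - Δ_0) = 42
  1·m_1 + 4·m_2 + 1·m_3 = 6(Δ_2 - Δ_1) = 6
Natural end conditions: m_0 = m_3 = 0.
Solving: m_0 = 0, m_1 = 54/5, m_2 = -6/5, m_3 = 0.
On [1, 2], g(x) = -1 - 2/5·(x - 1) + 27/5·(x - 1)² - 2·(x - 1)³.
With (x - 1) = 3/4: g(7/4) = 143/160.

0.8938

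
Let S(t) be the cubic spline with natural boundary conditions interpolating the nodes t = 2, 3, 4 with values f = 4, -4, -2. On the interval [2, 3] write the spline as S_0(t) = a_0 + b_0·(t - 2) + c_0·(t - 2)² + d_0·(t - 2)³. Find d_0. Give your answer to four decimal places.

Write M_i for S''(x_i). With h_i = 1, 1 and divided differences Δ_i = -8, 2, the continuity of S' gives the tridiagonal system
  1·M_0 + 4·M_1 + 1·M_2 = 6(Δ_1 - Δ_0) = 60
Natural end conditions: M_0 = M_2 = 0.
Forward elimination and back-substitution give M_0 = 0, M_1 = 15, M_2 = 0.
On [2, 3], with S_0(t) = a_0 + b_0·(t - 2) + c_0·(t - 2)² + d_0·(t - 2)³: c_0 = M_0/2 = 0, d_0 = (M_1 - M_0)/(6h_0) = 5/2, b_0 = Δ_0 - h_0(2M_0 + M_1)/6 = -21/2.

2.5000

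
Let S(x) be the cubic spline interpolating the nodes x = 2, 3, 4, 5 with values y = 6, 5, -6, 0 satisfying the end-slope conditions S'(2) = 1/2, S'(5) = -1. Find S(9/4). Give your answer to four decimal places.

6.3266

Let M_i = S''(x_i). Step sizes h_i = 1, 1, 1; slopes of the chords Δ_i = (y_(i+1) - y_i)/h_i = -1, -11, 6.
  1·M_0 + 4·M_1 + 1·M_2 = 6(Δ_1 - Δ_0) = -60
  1·M_1 + 4·M_2 + 1·M_3 = 6(Δ_2 - Δ_1) = 102
Clamped end conditions give two more equations: 2h_0·M_0 + h_0·M_1 = 6(Δ_0 - S'(2)) = -9 and h_2·M_2 + 2h_2·M_3 = 6(S'(5) - Δ_2) = -42.
Solving the tridiagonal system: M_0 = 48/5, M_1 = -141/5, M_2 = 216/5, M_3 = -213/5.
On [2, 3], S(x) = 6 + 1/2·(x - 2) + 24/5·(x - 2)² - 63/10·(x - 2)³.
With (x - 2) = 1/4: S(9/4) = 4049/640.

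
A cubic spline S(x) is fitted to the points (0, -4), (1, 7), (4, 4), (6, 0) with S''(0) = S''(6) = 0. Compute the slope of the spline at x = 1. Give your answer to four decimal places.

7.7042

Let M_i = S''(x_i). Step sizes h_i = 1, 3, 2; slopes of the chords Δ_i = (y_(i+1) - y_i)/h_i = 11, -1, -2.
  1·M_0 + 8·M_1 + 3·M_2 = 6(Δ_1 - Δ_0) = -72
  3·M_1 + 10·M_2 + 2·M_3 = 6(Δ_2 - Δ_1) = -6
Natural end conditions: M_0 = M_3 = 0.
Hence M_0 = 0, M_1 = -702/71, M_2 = 168/71, M_3 = 0.
On [1, 4], S'(x) = b_1 + 2c_1·(x - 1) + 3d_1·(x - 1)² with b_1 = Δ_1 - h_1(2M_1 + M_2)/6 = 547/71, c_1 = M_1/2 = -351/71, d_1 = (M_2 - M_1)/(6h_1) = 145/213. So S'(1) = 547/71.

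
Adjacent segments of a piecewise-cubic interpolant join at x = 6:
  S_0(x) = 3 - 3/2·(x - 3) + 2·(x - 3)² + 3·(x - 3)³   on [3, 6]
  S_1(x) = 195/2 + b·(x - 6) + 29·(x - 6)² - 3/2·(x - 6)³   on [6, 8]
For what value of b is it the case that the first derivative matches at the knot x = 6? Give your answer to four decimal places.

91.5000

S_0'(x) = -3/2 + 4·(x - 3) + 9·(x - 3)², so S_0'(6) = 183/2. On the right, S_1'(6) = b, so b = 183/2.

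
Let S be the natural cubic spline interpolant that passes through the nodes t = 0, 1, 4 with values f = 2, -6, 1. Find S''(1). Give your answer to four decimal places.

7.7500

Put M_i = S'' at the i-th knot. Here h = (1, 3) and Δ = (-8, 7/3), so the interior equations h_(i-1)·M_(i-1) + 2(h_(i-1)+h_i)·M_i + h_i·M_(i+1) = 6(Δ_i − Δ_(i-1)) read
  1·M_0 + 8·M_1 + 3·M_2 = 6(Δ_1 - Δ_0) = 62
Natural end conditions: M_0 = M_2 = 0.
Hence M_0 = 0, M_1 = 31/4, M_2 = 0.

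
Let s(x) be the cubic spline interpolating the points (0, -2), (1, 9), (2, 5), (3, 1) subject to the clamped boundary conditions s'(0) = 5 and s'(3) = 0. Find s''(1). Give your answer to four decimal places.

-32.5333

Put σ_i = s'' at the i-th knot. Here h = (1, 1, 1) and Δ = (11, -4, -4), so the interior equations h_(i-1)·σ_(i-1) + 2(h_(i-1)+h_i)·σ_i + h_i·σ_(i+1) = 6(Δ_i − Δ_(i-1)) read
  1·σ_0 + 4·σ_1 + 1·σ_2 = 6(Δ_1 - Δ_0) = -90
  1·σ_1 + 4·σ_2 + 1·σ_3 = 6(Δ_2 - Δ_1) = 0
Clamped end conditions give two more equations: 2h_0·σ_0 + h_0·σ_1 = 6(Δ_0 - s'(0)) = 36 and h_2·σ_2 + 2h_2·σ_3 = 6(s'(3) - Δ_2) = 24.
Forward elimination and back-substitution give σ_0 = 514/15, σ_1 = -488/15, σ_2 = 88/15, σ_3 = 136/15.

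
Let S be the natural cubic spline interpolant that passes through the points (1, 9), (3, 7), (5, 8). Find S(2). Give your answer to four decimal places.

Write M_i for S''(x_i). With h_i = 2, 2 and divided differences Δ_i = -1, 1/2, the continuity of S' gives the tridiagonal system
  2·M_0 + 8·M_1 + 2·M_2 = 6(Δ_1 - Δ_0) = 9
Natural end conditions: M_0 = M_2 = 0.
Solving the tridiagonal system: M_0 = 0, M_1 = 9/8, M_2 = 0.
On [1, 3], S(x) = 9 - 11/8·(x - 1) + 0·(x - 1)² + 3/32·(x - 1)³.
With (x - 1) = 1: S(2) = 247/32.

7.7188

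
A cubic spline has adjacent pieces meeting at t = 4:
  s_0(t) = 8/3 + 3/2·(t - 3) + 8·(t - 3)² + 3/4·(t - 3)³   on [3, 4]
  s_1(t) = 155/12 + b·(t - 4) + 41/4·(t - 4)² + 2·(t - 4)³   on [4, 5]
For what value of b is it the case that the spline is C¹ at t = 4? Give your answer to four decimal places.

s_0'(t) = 3/2 + 16·(t - 3) + 9/4·(t - 3)², so s_0'(4) = 79/4. On the right, s_1'(4) = b, so b = 79/4.

19.7500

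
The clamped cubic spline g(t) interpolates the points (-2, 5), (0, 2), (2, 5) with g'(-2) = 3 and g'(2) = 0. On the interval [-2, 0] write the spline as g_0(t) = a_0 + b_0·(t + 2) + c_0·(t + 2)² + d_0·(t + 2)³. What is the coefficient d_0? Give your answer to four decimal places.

1.3125

Put M_i = g'' at the i-th knot. Here h = (2, 2) and Δ = (-3/2, 3/2), so the interior equations h_(i-1)·M_(i-1) + 2(h_(i-1)+h_i)·M_i + h_i·M_(i+1) = 6(Δ_i − Δ_(i-1)) read
  2·M_0 + 8·M_1 + 2·M_2 = 6(Δ_1 - Δ_0) = 18
Clamped end conditions give two more equations: 2h_0·M_0 + h_0·M_1 = 6(Δ_0 - g'(-2)) = -27 and h_1·M_1 + 2h_1·M_2 = 6(g'(2) - Δ_1) = -9.
Forward elimination and back-substitution give M_0 = -39/4, M_1 = 6, M_2 = -21/4.
On [-2, 0], with g_0(t) = a_0 + b_0·(t + 2) + c_0·(t + 2)² + d_0·(t + 2)³: c_0 = M_0/2 = -39/8, d_0 = (M_1 - M_0)/(6h_0) = 21/16, b_0 = Δ_0 - h_0(2M_0 + M_1)/6 = 3.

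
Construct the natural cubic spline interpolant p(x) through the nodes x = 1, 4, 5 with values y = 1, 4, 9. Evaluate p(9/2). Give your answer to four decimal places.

Put M_i = p'' at the i-th knot. Here h = (3, 1) and Δ = (1, 5), so the interior equations h_(i-1)·M_(i-1) + 2(h_(i-1)+h_i)·M_i + h_i·M_(i+1) = 6(Δ_i − Δ_(i-1)) read
  3·M_0 + 8·M_1 + 1·M_2 = 6(Δ_1 - Δ_0) = 24
Natural end conditions: M_0 = M_2 = 0.
Hence M_0 = 0, M_1 = 3, M_2 = 0.
On [4, 5], p(x) = 4 + 4·(x - 4) + 3/2·(x - 4)² - 1/2·(x - 4)³.
With (x - 4) = 1/2: p(9/2) = 101/16.

6.3125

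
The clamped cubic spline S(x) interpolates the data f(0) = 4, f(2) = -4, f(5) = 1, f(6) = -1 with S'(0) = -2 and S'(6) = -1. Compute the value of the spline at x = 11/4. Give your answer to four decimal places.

-3.8317

Put σ_i = S'' at the i-th knot. Here h = (2, 3, 1) and Δ = (-4, 5/3, -2), so the interior equations h_(i-1)·σ_(i-1) + 2(h_(i-1)+h_i)·σ_i + h_i·σ_(i+1) = 6(Δ_i − Δ_(i-1)) read
  2·σ_0 + 10·σ_1 + 3·σ_2 = 6(Δ_1 - Δ_0) = 34
  3·σ_1 + 8·σ_2 + 1·σ_3 = 6(Δ_2 - Δ_1) = -22
Clamped end conditions give two more equations: 2h_0·σ_0 + h_0·σ_1 = 6(Δ_0 - S'(0)) = -12 and h_2·σ_2 + 2h_2·σ_3 = 6(S'(6) - Δ_2) = 6.
Solving: σ_0 = -242/39, σ_1 = 250/39, σ_2 = -230/39, σ_3 = 232/39.
On [2, 5], S(x) = -4 - 70/39·(x - 2) + 125/39·(x - 2)² - 80/117·(x - 2)³.
With (x - 2) = 3/4: S(11/4) = -797/208.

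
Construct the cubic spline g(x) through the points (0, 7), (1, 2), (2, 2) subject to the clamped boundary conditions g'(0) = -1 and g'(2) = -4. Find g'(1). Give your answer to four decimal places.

-2.5000

Put σ_i = g'' at the i-th knot. Here h = (1, 1) and Δ = (-5, 0), so the interior equations h_(i-1)·σ_(i-1) + 2(h_(i-1)+h_i)·σ_i + h_i·σ_(i+1) = 6(Δ_i − Δ_(i-1)) read
  1·σ_0 + 4·σ_1 + 1·σ_2 = 6(Δ_1 - Δ_0) = 30
Clamped end conditions give two more equations: 2h_0·σ_0 + h_0·σ_1 = 6(Δ_0 - g'(0)) = -24 and h_1·σ_1 + 2h_1·σ_2 = 6(g'(2) - Δ_1) = -24.
Solving: σ_0 = -21, σ_1 = 18, σ_2 = -21.
On [1, 2], g'(x) = b_1 + 2c_1·(x - 1) + 3d_1·(x - 1)² with b_1 = Δ_1 - h_1(2σ_1 + σ_2)/6 = -5/2, c_1 = σ_1/2 = 9, d_1 = (σ_2 - σ_1)/(6h_1) = -13/2. So g'(1) = -5/2.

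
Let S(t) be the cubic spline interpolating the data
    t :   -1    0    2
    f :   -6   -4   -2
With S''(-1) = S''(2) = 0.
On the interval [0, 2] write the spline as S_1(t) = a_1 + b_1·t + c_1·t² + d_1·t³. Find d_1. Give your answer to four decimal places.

Let m_i = S''(x_i). Step sizes h_i = 1, 2; slopes of the chords Δ_i = (y_(i+1) - y_i)/h_i = 2, 1.
  1·m_0 + 6·m_1 + 2·m_2 = 6(Δ_1 - Δ_0) = -6
Natural end conditions: m_0 = m_2 = 0.
Solving: m_0 = 0, m_1 = -1, m_2 = 0.
On [0, 2], with S_1(t) = a_1 + b_1·t + c_1·t² + d_1·t³: c_1 = m_1/2 = -1/2, d_1 = (m_2 - m_1)/(6h_1) = 1/12, b_1 = Δ_1 - h_1(2m_1 + m_2)/6 = 5/3.

0.0833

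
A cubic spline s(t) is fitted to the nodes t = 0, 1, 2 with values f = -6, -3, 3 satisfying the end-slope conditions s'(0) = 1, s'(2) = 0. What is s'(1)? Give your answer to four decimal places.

Let M_i = s''(x_i). Step sizes h_i = 1, 1; slopes of the chords Δ_i = (y_(i+1) - y_i)/h_i = 3, 6.
  1·M_0 + 4·M_1 + 1·M_2 = 6(Δ_1 - Δ_0) = 18
Clamped end conditions give two more equations: 2h_0·M_0 + h_0·M_1 = 6(Δ_0 - s'(0)) = 12 and h_1·M_1 + 2h_1·M_2 = 6(s'(2) - Δ_1) = -36.
Hence M_0 = 1, M_1 = 10, M_2 = -23.
On [1, 2], s'(t) = b_1 + 2c_1·(t - 1) + 3d_1·(t - 1)² with b_1 = Δ_1 - h_1(2M_1 + M_2)/6 = 13/2, c_1 = M_1/2 = 5, d_1 = (M_2 - M_1)/(6h_1) = -11/2. So s'(1) = 13/2.

6.5000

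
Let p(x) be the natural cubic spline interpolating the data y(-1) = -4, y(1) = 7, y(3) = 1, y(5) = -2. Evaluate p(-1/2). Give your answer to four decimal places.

-0.1406

Let σ_i = p''(x_i). Step sizes h_i = 2, 2, 2; slopes of the chords Δ_i = (y_(i+1) - y_i)/h_i = 11/2, -3, -3/2.
  2·σ_0 + 8·σ_1 + 2·σ_2 = 6(Δ_1 - Δ_0) = -51
  2·σ_1 + 8·σ_2 + 2·σ_3 = 6(Δ_2 - Δ_1) = 9
Natural end conditions: σ_0 = σ_3 = 0.
Solving: σ_0 = 0, σ_1 = -71/10, σ_2 = 29/10, σ_3 = 0.
On [-1, 1], p(x) = -4 + 118/15·(x + 1) + 0·(x + 1)² - 71/120·(x + 1)³.
With (x + 1) = 1/2: p(-1/2) = -9/64.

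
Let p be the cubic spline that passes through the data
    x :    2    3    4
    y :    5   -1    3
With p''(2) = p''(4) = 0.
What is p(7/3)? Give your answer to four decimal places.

2.2593

With σ_i denoting the second derivative at x_i, h_i = 1, 1, and Δ_i = (y_(i+1) − y_i)/h_i = -6, 4:
  1·σ_0 + 4·σ_1 + 1·σ_2 = 6(Δ_1 - Δ_0) = 60
Natural end conditions: σ_0 = σ_2 = 0.
Solving the tridiagonal system: σ_0 = 0, σ_1 = 15, σ_2 = 0.
On [2, 3], p(x) = 5 - 17/2·(x - 2) + 0·(x - 2)² + 5/2·(x - 2)³.
With (x - 2) = 1/3: p(7/3) = 61/27.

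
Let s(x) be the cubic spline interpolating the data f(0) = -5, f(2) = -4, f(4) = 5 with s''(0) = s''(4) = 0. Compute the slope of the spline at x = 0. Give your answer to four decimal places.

Put M_i = s'' at the i-th knot. Here h = (2, 2) and Δ = (1/2, 9/2), so the interior equations h_(i-1)·M_(i-1) + 2(h_(i-1)+h_i)·M_i + h_i·M_(i+1) = 6(Δ_i − Δ_(i-1)) read
  2·M_0 + 8·M_1 + 2·M_2 = 6(Δ_1 - Δ_0) = 24
Natural end conditions: M_0 = M_2 = 0.
Hence M_0 = 0, M_1 = 3, M_2 = 0.
On [0, 2], s'(x) = b_0 + 2c_0·x + 3d_0·x² with b_0 = Δ_0 - h_0(2M_0 + M_1)/6 = -1/2, c_0 = M_0/2 = 0, d_0 = (M_1 - M_0)/(6h_0) = 1/4. So s'(0) = -1/2.

-0.5000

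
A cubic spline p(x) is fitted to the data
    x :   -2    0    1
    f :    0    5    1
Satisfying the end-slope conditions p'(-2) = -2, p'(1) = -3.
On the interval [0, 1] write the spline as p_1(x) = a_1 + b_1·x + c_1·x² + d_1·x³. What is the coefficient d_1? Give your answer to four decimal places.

With M_i denoting the second derivative at x_i, h_i = 2, 1, and Δ_i = (y_(i+1) − y_i)/h_i = 5/2, -4:
  2·M_0 + 6·M_1 + 1·M_2 = 6(Δ_1 - Δ_0) = -39
Clamped end conditions give two more equations: 2h_0·M_0 + h_0·M_1 = 6(Δ_0 - p'(-2)) = 27 and h_1·M_1 + 2h_1·M_2 = 6(p'(1) - Δ_1) = 6.
Solving: M_0 = 155/12, M_1 = -37/3, M_2 = 55/6.
On [0, 1], with p_1(x) = a_1 + b_1·x + c_1·x² + d_1·x³: c_1 = M_1/2 = -37/6, d_1 = (M_2 - M_1)/(6h_1) = 43/12, b_1 = Δ_1 - h_1(2M_1 + M_2)/6 = -17/12.

3.5833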